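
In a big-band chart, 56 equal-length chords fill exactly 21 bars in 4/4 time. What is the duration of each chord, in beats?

21 bars × 4 beats/bar = 84 beats total.
84 beats ÷ 56 chords = 1.5 beats per chord.
(That is a dotted quarter note.)

1.5 beats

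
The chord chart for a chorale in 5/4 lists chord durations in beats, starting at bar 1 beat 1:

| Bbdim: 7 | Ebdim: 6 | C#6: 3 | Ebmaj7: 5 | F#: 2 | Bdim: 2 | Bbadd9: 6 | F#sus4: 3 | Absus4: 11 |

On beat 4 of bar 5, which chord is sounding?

Beat 4 of bar 5 is beat (5−1)×5 + 4 = 24 overall.
Running totals: Bbdim ends at 7, Ebdim ends at 13, C#6 ends at 16, Ebmaj7 ends at 21, F# ends at 23, Bdim ends at 25.
Beat 24 falls within Bdim.

Bdim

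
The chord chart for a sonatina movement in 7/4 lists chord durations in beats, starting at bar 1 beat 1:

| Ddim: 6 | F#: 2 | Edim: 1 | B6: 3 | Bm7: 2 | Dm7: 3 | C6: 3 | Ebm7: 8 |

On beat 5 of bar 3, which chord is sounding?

Beat 5 of bar 3 is beat (3−1)×7 + 5 = 19 overall.
Running totals: Ddim ends at 6, F# ends at 8, Edim ends at 9, B6 ends at 12, Bm7 ends at 14, Dm7 ends at 17, C6 ends at 20.
Beat 19 falls within C6.

C6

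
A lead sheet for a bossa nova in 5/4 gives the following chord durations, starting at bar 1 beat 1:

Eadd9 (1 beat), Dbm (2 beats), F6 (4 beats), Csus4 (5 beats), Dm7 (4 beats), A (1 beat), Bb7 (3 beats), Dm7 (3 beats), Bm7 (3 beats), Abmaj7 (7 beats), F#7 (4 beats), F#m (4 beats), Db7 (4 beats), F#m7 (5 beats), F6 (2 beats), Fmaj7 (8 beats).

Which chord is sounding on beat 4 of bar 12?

Beat 4 of bar 12 is beat (12−1)×5 + 4 = 59 overall.
Running totals: Eadd9 ends at 1, Dbm ends at 3, F6 ends at 7, Csus4 ends at 12, Dm7 ends at 16, A ends at 17, Bb7 ends at 20, Dm7 ends at 23, Bm7 ends at 26, Abmaj7 ends at 33, F#7 ends at 37, F#m ends at 41, Db7 ends at 45, F#m7 ends at 50, F6 ends at 52, Fmaj7 ends at 60.
Beat 59 falls within Fmaj7.

Fmaj7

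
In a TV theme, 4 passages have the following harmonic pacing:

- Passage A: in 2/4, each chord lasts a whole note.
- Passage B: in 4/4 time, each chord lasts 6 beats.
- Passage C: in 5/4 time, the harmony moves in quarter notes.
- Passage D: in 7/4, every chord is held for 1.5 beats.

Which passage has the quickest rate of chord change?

Passage C

A: each chord is 4 beats in 2/4, so 0.5 per bar.
B: each chord is 6 beats in 4/4, so 2/3 per bar.
C: each chord is 1 beat in 5/4, so 5 per bar.
D: each chord is 1.5 beats in 7/4, so 14/3 per bar.
Fastest is C at 5 chords/bar.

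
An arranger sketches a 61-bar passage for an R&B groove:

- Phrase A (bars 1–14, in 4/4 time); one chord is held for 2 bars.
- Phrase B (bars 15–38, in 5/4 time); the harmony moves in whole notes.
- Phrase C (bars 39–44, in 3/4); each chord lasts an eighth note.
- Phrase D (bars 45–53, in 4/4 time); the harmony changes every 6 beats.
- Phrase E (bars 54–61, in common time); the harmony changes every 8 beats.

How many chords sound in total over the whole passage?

83 chords

A: 14·4 = 56 beats, 56/8 = 7 chords.
B: 24·5 = 120 beats, 120/4 = 30 chords.
C: 6·3 = 18 beats, 18/0.5 = 36 chords.
D: 9·4 = 36 beats, 36/6 = 6 chords.
E: 8·4 = 32 beats, 32/8 = 4 chords.
Total: 7 + 30 + 36 + 6 + 4 = 83.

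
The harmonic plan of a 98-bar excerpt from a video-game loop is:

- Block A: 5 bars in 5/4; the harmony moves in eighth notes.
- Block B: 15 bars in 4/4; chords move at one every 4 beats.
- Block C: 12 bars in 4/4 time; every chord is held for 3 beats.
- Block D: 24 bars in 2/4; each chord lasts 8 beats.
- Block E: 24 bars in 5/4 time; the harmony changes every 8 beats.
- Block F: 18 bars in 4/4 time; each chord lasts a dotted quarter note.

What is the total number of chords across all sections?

150 chords

A has 25 beats and chords last 0.5 each, so 50 chords.
B has 60 beats and chords last 4 each, so 15 chords.
C has 48 beats and chords last 3 each, so 16 chords.
D has 48 beats and chords last 8 each, so 6 chords.
E has 120 beats and chords last 8 each, so 15 chords.
F has 72 beats and chords last 1.5 each, so 48 chords.
Total: 50 + 15 + 16 + 6 + 15 + 48 = 150.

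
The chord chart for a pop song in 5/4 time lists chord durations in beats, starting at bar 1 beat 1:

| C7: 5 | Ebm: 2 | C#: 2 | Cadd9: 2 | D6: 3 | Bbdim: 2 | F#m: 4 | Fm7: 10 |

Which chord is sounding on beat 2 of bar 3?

Beat 2 of bar 3 is beat (3−1)×5 + 2 = 12 overall.
Running totals: C7 ends at 5, Ebm ends at 7, C# ends at 9, Cadd9 ends at 11, D6 ends at 14.
Beat 12 falls within D6.

D6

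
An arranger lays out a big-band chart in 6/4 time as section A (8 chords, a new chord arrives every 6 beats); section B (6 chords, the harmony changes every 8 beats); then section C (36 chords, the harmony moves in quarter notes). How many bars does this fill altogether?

22 bars

A: 8 × 6 = 48 beats = 8 bars.
B: 6 × 8 = 48 beats = 8 bars.
C: 36 × 1 = 36 beats = 6 bars.
Total: 8 + 8 + 6 = 22 bars.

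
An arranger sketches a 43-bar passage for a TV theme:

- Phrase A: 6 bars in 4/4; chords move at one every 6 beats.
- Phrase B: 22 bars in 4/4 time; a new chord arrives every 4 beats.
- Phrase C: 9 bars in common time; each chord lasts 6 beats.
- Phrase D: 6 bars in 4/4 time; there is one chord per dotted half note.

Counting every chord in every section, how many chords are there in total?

A: 6 bars × 4 beats = 24 beats; 6 beats/chord → 4 chords.
B: 22 bars × 4 beats = 88 beats; 4 beats/chord → 22 chords.
C: 9 bars × 4 beats = 36 beats; 6 beats/chord → 6 chords.
D: 6 bars × 4 beats = 24 beats; 3 beats/chord → 8 chords.
Total: 4 + 22 + 6 + 8 = 40.

40 chords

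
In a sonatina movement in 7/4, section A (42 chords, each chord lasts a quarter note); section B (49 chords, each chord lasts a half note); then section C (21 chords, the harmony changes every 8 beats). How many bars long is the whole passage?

A: 42 × 1 = 42 beats = 6 bars.
B: 49 × 2 = 98 beats = 14 bars.
C: 21 × 8 = 168 beats = 24 bars.
Total: 6 + 14 + 24 = 44 bars.

44 bars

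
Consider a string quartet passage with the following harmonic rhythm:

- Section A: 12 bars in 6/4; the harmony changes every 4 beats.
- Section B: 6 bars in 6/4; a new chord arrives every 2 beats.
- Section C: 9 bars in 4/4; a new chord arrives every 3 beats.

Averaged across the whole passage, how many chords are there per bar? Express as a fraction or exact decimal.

16/9 chords per bar

A: 12 bars of 6 beats is 72 beats; at 4 beats each that's 18 chords.
B: 6 bars of 6 beats is 36 beats; at 2 beats each that's 18 chords.
C: 9 bars of 4 beats is 36 beats; at 3 beats each that's 12 chords.
Overall: 48 chords over 27 bars → 48/27 = 16/9 chords per bar.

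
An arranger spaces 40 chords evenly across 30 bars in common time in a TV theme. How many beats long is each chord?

3 beats

30 bars × 4 beats/bar = 120 beats total.
120 beats ÷ 40 chords = 3 beats per chord.
(That is a dotted half note.)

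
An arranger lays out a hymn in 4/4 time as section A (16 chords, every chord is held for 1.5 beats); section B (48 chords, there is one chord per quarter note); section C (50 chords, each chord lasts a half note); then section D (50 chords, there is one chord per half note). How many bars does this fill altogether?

A: 16 × 1.5 = 24 beats = 6 bars.
B: 48 × 1 = 48 beats = 12 bars.
C: 50 × 2 = 100 beats = 25 bars.
D: 50 × 2 = 100 beats = 25 bars.
Total: 6 + 12 + 25 + 25 = 68 bars.

68 bars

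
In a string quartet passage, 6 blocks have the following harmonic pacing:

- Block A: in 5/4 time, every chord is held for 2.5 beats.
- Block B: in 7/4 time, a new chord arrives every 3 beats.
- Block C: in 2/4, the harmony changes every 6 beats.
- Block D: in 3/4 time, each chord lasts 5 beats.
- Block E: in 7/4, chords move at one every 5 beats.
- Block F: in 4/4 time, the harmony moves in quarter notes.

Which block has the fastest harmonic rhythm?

Block F

A: 5 beats/bar ÷ 2.5 beats/chord = 2 chords/bar.
B: 7 beats/bar ÷ 3 beats/chord = 7/3 chords/bar.
C: 2 beats/bar ÷ 6 beats/chord = 1/3 chords/bar.
D: 3 beats/bar ÷ 5 beats/chord = 0.6 chords/bar.
E: 7 beats/bar ÷ 5 beats/chord = 1.4 chords/bar.
F: 4 beats/bar ÷ 1 beat/chord = 4 chords/bar.
Fastest is F at 4 chords/bar.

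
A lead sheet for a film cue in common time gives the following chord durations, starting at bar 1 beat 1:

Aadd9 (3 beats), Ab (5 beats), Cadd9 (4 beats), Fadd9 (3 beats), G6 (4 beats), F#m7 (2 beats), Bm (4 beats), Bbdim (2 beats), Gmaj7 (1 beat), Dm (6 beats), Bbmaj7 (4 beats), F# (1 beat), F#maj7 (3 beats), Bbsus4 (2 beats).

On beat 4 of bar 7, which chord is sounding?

Gmaj7

Beat 4 of bar 7 is beat (7−1)×4 + 4 = 28 overall.
Running totals: Aadd9 ends at 3, Ab ends at 8, Cadd9 ends at 12, Fadd9 ends at 15, G6 ends at 19, F#m7 ends at 21, Bm ends at 25, Bbdim ends at 27, Gmaj7 ends at 28.
Beat 28 falls within Gmaj7.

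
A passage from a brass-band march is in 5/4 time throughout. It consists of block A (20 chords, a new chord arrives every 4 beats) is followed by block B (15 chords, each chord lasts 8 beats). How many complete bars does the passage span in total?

A: 20 × 4 = 80 beats = 16 bars.
B: 15 × 8 = 120 beats = 24 bars.
Total: 16 + 24 = 40 bars.

40 bars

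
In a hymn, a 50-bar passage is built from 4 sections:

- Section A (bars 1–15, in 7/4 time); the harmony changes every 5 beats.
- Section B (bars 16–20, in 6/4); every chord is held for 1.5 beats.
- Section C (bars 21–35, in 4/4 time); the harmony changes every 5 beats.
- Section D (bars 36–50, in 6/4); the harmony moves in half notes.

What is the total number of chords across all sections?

98 chords

A has 105 beats and chords last 5 each, so 21 chords.
B has 30 beats and chords last 1.5 each, so 20 chords.
C has 60 beats and chords last 5 each, so 12 chords.
D has 90 beats and chords last 2 each, so 45 chords.
Total: 21 + 20 + 12 + 45 = 98.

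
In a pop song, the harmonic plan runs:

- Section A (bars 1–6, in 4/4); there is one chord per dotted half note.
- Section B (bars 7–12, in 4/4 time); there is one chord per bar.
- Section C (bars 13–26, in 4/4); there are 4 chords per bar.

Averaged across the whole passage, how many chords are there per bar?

A: 6 bars of 4 beats is 24 beats; at 3 beats each that's 8 chords.
B: 6 bars of 4 beats is 24 beats; at 4 beats each that's 6 chords.
C: 14 bars of 4 beats is 56 beats; at 1 beat each that's 56 chords.
Overall: 70 chords over 26 bars → 70/26 = 35/13 chords per bar.

35/13 chords per bar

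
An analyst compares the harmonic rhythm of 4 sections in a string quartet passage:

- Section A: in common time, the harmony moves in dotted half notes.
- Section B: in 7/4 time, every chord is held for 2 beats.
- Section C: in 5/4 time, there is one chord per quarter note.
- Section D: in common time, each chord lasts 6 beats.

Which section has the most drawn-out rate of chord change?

A: each chord is 3 beats in 4/4, so 4/3 per bar.
B: each chord is 2 beats in 7/4, so 3.5 per bar.
C: each chord is 1 beat in 5/4, so 5 per bar.
D: each chord is 6 beats in 4/4, so 2/3 per bar.
Slowest is D at 2/3 chords/bar.

Section D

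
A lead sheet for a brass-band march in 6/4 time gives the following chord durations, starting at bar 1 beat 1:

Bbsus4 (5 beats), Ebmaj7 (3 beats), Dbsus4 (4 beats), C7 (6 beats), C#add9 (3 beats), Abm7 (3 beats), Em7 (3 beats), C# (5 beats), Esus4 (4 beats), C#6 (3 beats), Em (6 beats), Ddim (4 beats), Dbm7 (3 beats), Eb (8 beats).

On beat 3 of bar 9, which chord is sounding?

Beat 3 of bar 9 is beat (9−1)×6 + 3 = 51 overall.
Running totals: Bbsus4 ends at 5, Ebmaj7 ends at 8, Dbsus4 ends at 12, C7 ends at 18, C#add9 ends at 21, Abm7 ends at 24, Em7 ends at 27, C# ends at 32, Esus4 ends at 36, C#6 ends at 39, Em ends at 45, Ddim ends at 49, Dbm7 ends at 52.
Beat 51 falls within Dbm7.

Dbm7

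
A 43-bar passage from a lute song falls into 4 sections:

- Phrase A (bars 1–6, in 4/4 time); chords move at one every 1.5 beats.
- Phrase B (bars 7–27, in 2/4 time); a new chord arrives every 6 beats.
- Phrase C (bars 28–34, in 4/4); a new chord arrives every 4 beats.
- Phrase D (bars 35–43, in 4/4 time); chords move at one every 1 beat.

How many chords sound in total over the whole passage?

A has 24 beats and chords last 1.5 each, so 16 chords.
B has 42 beats and chords last 6 each, so 7 chords.
C has 28 beats and chords last 4 each, so 7 chords.
D has 36 beats and chords last 1 each, so 36 chords.
Total: 16 + 7 + 7 + 36 = 66.

66 chords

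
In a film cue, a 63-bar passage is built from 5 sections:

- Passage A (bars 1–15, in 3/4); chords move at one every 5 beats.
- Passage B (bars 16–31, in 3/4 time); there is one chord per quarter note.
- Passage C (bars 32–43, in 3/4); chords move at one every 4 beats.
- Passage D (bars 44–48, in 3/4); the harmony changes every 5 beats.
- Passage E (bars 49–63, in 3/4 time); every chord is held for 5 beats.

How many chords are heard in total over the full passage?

78 chords

A has 45 beats and chords last 5 each, so 9 chords.
B has 48 beats and chords last 1 each, so 48 chords.
C has 36 beats and chords last 4 each, so 9 chords.
D has 15 beats and chords last 5 each, so 3 chords.
E has 45 beats and chords last 5 each, so 9 chords.
Total: 9 + 48 + 9 + 3 + 9 = 78.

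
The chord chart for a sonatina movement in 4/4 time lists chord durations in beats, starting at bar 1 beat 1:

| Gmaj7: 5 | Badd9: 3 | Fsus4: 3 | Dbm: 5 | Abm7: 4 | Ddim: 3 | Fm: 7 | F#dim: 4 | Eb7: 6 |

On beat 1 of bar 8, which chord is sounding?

Fm

Beat 1 of bar 8 is beat (8−1)×4 + 1 = 29 overall.
Running totals: Gmaj7 ends at 5, Badd9 ends at 8, Fsus4 ends at 11, Dbm ends at 16, Abm7 ends at 20, Ddim ends at 23, Fm ends at 30.
Beat 29 falls within Fm.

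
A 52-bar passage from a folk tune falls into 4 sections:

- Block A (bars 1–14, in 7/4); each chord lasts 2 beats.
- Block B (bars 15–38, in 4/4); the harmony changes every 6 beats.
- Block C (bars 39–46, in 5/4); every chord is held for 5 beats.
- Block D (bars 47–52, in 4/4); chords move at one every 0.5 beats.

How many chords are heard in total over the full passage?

121 chords

A: 14 bars × 7 beats = 98 beats; 2 beats/chord → 49 chords.
B: 24 bars × 4 beats = 96 beats; 6 beats/chord → 16 chords.
C: 8 bars × 5 beats = 40 beats; 5 beats/chord → 8 chords.
D: 6 bars × 4 beats = 24 beats; 0.5 beats/chord → 48 chords.
Total: 49 + 16 + 8 + 48 = 121.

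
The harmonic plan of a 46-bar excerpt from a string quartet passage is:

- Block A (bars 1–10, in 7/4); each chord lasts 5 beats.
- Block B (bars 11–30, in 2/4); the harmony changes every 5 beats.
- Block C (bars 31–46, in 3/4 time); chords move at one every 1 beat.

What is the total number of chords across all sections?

A: 10 bars × 7 beats = 70 beats; 5 beats/chord → 14 chords.
B: 20 bars × 2 beats = 40 beats; 5 beats/chord → 8 chords.
C: 16 bars × 3 beats = 48 beats; 1 beat/chord → 48 chords.
Total: 14 + 8 + 48 = 70.

70 chords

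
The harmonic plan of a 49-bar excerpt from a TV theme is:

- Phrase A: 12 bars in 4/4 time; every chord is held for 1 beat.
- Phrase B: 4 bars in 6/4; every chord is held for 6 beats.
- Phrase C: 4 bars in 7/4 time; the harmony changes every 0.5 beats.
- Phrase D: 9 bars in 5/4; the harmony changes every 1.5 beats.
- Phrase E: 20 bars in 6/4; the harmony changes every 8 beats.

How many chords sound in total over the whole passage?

A has 48 beats and chords last 1 each, so 48 chords.
B has 24 beats and chords last 6 each, so 4 chords.
C has 28 beats and chords last 0.5 each, so 56 chords.
D has 45 beats and chords last 1.5 each, so 30 chords.
E has 120 beats and chords last 8 each, so 15 chords.
Total: 48 + 4 + 56 + 30 + 15 = 153.

153 chords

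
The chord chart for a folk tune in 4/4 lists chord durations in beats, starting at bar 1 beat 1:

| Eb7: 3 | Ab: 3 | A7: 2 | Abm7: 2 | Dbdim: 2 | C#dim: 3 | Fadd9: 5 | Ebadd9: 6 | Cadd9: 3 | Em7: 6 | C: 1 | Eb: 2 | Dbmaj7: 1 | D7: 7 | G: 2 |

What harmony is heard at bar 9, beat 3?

Em7

Beat 3 of bar 9 is beat (9−1)×4 + 3 = 35 overall.
Running totals: Eb7 ends at 3, Ab ends at 6, A7 ends at 8, Abm7 ends at 10, Dbdim ends at 12, C#dim ends at 15, Fadd9 ends at 20, Ebadd9 ends at 26, Cadd9 ends at 29, Em7 ends at 35.
Beat 35 falls within Em7.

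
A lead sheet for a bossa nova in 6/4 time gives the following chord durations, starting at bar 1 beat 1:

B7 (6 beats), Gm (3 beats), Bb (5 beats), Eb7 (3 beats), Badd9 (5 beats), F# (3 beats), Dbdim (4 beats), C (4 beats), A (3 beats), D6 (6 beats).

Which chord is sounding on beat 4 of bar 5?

Dbdim

Beat 4 of bar 5 is beat (5−1)×6 + 4 = 28 overall.
Running totals: B7 ends at 6, Gm ends at 9, Bb ends at 14, Eb7 ends at 17, Badd9 ends at 22, F# ends at 25, Dbdim ends at 29.
Beat 28 falls within Dbdim.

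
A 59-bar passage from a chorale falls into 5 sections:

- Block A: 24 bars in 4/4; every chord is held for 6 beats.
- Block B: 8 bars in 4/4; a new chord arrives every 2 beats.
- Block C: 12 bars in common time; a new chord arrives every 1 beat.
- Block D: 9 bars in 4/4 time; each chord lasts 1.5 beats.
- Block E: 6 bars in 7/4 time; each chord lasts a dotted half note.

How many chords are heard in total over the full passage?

118 chords

A: 24·4 = 96 beats, 96/6 = 16 chords.
B: 8·4 = 32 beats, 32/2 = 16 chords.
C: 12·4 = 48 beats, 48/1 = 48 chords.
D: 9·4 = 36 beats, 36/1.5 = 24 chords.
E: 6·7 = 42 beats, 42/3 = 14 chords.
Total: 16 + 16 + 48 + 24 + 14 = 118.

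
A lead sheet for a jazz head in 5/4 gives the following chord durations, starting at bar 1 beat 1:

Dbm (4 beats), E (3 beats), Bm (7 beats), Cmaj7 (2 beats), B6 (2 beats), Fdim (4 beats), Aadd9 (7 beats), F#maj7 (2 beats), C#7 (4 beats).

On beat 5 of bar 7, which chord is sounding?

Beat 5 of bar 7 is beat (7−1)×5 + 5 = 35 overall.
Running totals: Dbm ends at 4, E ends at 7, Bm ends at 14, Cmaj7 ends at 16, B6 ends at 18, Fdim ends at 22, Aadd9 ends at 29, F#maj7 ends at 31, C#7 ends at 35.
Beat 35 falls within C#7.

C#7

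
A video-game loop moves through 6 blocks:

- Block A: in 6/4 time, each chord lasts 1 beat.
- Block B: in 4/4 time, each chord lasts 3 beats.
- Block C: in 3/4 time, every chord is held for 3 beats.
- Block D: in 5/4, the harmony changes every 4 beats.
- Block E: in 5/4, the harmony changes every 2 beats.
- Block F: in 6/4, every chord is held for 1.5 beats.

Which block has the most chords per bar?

Block A

A: 6/1 = 6 chords/bar.
B: 4/3 = 4/3 chords/bar.
C: 3/3 = 1 chord/bar.
D: 5/4 = 1.25 chords/bar.
E: 5/2 = 2.5 chords/bar.
F: 6/1.5 = 4 chords/bar.
Fastest is A at 6 chords/bar.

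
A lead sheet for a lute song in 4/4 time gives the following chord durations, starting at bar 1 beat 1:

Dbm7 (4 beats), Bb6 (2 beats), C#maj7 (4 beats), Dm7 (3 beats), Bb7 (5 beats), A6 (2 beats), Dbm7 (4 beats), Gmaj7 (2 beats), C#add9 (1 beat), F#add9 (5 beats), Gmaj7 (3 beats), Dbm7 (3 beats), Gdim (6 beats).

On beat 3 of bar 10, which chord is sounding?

Beat 3 of bar 10 is beat (10−1)×4 + 3 = 39 overall.
Running totals: Dbm7 ends at 4, Bb6 ends at 6, C#maj7 ends at 10, Dm7 ends at 13, Bb7 ends at 18, A6 ends at 20, Dbm7 ends at 24, Gmaj7 ends at 26, C#add9 ends at 27, F#add9 ends at 32, Gmaj7 ends at 35, Dbm7 ends at 38, Gdim ends at 44.
Beat 39 falls within Gdim.

Gdim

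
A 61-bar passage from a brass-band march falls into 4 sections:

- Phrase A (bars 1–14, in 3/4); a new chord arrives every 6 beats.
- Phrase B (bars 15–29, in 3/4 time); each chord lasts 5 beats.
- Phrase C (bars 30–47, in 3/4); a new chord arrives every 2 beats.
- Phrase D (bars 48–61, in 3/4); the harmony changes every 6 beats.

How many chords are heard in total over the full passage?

A has 42 beats and chords last 6 each, so 7 chords.
B has 45 beats and chords last 5 each, so 9 chords.
C has 54 beats and chords last 2 each, so 27 chords.
D has 42 beats and chords last 6 each, so 7 chords.
Total: 7 + 9 + 27 + 7 = 50.

50 chords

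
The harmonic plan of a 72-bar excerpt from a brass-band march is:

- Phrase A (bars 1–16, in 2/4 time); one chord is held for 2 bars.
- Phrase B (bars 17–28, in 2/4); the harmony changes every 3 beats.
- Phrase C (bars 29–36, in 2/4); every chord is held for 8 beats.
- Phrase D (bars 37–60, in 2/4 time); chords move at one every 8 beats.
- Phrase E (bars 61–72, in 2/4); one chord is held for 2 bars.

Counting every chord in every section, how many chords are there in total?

30 chords

A: 16 bars × 2 beats = 32 beats; 4 beats/chord → 8 chords.
B: 12 bars × 2 beats = 24 beats; 3 beats/chord → 8 chords.
C: 8 bars × 2 beats = 16 beats; 8 beats/chord → 2 chords.
D: 24 bars × 2 beats = 48 beats; 8 beats/chord → 6 chords.
E: 12 bars × 2 beats = 24 beats; 4 beats/chord → 6 chords.
Total: 8 + 8 + 2 + 6 + 6 = 30.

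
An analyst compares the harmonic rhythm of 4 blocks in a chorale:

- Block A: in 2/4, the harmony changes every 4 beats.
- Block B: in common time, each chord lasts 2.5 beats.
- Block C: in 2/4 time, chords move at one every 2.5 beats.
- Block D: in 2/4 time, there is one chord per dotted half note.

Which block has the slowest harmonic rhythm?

A: 2/4 = 0.5 chords/bar.
B: 4/2.5 = 1.6 chords/bar.
C: 2/2.5 = 0.8 chords/bar.
D: 2/3 = 2/3 chords/bar.
Slowest is A at 0.5 chords/bar.

Block A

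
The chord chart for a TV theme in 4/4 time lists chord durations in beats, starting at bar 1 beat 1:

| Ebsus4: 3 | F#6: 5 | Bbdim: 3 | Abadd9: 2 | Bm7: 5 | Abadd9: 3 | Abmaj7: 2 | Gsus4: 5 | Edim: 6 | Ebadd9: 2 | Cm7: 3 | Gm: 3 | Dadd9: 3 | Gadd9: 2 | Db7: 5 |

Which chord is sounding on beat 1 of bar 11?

Gm

Beat 1 of bar 11 is beat (11−1)×4 + 1 = 41 overall.
Running totals: Ebsus4 ends at 3, F#6 ends at 8, Bbdim ends at 11, Abadd9 ends at 13, Bm7 ends at 18, Abadd9 ends at 21, Abmaj7 ends at 23, Gsus4 ends at 28, Edim ends at 34, Ebadd9 ends at 36, Cm7 ends at 39, Gm ends at 42.
Beat 41 falls within Gm.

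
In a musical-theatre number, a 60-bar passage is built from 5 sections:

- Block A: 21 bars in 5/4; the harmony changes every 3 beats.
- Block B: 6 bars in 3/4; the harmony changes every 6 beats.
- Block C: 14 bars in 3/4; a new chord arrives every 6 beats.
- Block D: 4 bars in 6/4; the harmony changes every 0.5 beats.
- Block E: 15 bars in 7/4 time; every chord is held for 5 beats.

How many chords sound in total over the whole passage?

A: 21·5 = 105 beats, 105/3 = 35 chords.
B: 6·3 = 18 beats, 18/6 = 3 chords.
C: 14·3 = 42 beats, 42/6 = 7 chords.
D: 4·6 = 24 beats, 24/0.5 = 48 chords.
E: 15·7 = 105 beats, 105/5 = 21 chords.
Total: 35 + 3 + 7 + 48 + 21 = 114.

114 chords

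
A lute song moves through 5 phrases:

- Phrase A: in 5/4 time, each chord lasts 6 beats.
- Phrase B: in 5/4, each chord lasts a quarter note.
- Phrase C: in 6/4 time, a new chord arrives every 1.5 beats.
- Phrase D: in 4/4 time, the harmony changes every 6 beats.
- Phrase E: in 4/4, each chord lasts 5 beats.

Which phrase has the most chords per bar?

Phrase B

A: 5/6 = 5/6 chords/bar.
B: 5/1 = 5 chords/bar.
C: 6/1.5 = 4 chords/bar.
D: 4/6 = 2/3 chords/bar.
E: 4/5 = 0.8 chords/bar.
Fastest is B at 5 chords/bar.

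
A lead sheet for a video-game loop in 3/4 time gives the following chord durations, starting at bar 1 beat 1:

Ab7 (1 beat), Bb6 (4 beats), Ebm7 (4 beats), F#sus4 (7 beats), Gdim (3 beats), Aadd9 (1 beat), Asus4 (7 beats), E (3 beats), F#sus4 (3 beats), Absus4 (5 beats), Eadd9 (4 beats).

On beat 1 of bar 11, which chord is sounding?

Beat 1 of bar 11 is beat (11−1)×3 + 1 = 31 overall.
Running totals: Ab7 ends at 1, Bb6 ends at 5, Ebm7 ends at 9, F#sus4 ends at 16, Gdim ends at 19, Aadd9 ends at 20, Asus4 ends at 27, E ends at 30, F#sus4 ends at 33.
Beat 31 falls within F#sus4.

F#sus4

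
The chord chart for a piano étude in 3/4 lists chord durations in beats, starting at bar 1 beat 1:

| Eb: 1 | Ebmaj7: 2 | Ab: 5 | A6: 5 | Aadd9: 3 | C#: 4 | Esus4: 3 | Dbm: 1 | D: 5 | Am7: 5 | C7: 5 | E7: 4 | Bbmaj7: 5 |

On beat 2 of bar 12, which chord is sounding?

Beat 2 of bar 12 is beat (12−1)×3 + 2 = 35 overall.
Running totals: Eb ends at 1, Ebmaj7 ends at 3, Ab ends at 8, A6 ends at 13, Aadd9 ends at 16, C# ends at 20, Esus4 ends at 23, Dbm ends at 24, D ends at 29, Am7 ends at 34, C7 ends at 39.
Beat 35 falls within C7.

C7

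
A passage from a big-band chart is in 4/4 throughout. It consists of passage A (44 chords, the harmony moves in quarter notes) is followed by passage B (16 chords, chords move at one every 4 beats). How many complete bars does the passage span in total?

A: 44 × 1 = 44 beats = 11 bars.
B: 16 × 4 = 64 beats = 16 bars.
Total: 11 + 16 = 27 bars.

27 bars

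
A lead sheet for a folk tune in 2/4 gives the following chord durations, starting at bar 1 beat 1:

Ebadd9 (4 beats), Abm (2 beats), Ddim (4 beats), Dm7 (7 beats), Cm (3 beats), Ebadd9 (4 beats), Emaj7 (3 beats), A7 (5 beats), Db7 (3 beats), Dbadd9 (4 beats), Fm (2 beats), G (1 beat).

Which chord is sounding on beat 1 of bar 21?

Beat 1 of bar 21 is beat (21−1)×2 + 1 = 41 overall.
Running totals: Ebadd9 ends at 4, Abm ends at 6, Ddim ends at 10, Dm7 ends at 17, Cm ends at 20, Ebadd9 ends at 24, Emaj7 ends at 27, A7 ends at 32, Db7 ends at 35, Dbadd9 ends at 39, Fm ends at 41.
Beat 41 falls within Fm.

Fm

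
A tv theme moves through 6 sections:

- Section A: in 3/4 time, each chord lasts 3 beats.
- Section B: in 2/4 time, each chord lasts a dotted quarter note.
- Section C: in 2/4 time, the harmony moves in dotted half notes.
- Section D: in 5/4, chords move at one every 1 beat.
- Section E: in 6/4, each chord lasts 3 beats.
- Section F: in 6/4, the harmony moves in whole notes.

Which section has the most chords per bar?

Section D

A: 3/3 = 1 chord/bar.
B: 2/1.5 = 4/3 chords/bar.
C: 2/3 = 2/3 chords/bar.
D: 5/1 = 5 chords/bar.
E: 6/3 = 2 chords/bar.
F: 6/4 = 1.5 chords/bar.
Fastest is D at 5 chords/bar.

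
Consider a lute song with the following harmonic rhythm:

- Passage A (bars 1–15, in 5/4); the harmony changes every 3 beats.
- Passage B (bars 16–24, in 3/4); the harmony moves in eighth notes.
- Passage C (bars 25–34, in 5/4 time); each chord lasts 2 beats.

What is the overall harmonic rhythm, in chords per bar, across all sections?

A: 15 × 5 = 75 beats ÷ 3 = 25 chords.
B: 9 × 3 = 27 beats ÷ 0.5 = 54 chords.
C: 10 × 5 = 50 beats ÷ 2 = 25 chords.
Overall: 104 chords over 34 bars → 104/34 = 52/17 chords per bar.

52/17 chords per bar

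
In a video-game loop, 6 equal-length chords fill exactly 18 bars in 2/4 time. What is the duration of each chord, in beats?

6 beats

18 bars × 2 beats/bar = 36 beats total.
36 beats ÷ 6 chords = 6 beats per chord.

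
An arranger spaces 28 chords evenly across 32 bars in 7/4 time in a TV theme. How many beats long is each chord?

32 bars × 7 beats/bar = 224 beats total.
224 beats ÷ 28 chords = 8 beats per chord.

8 beats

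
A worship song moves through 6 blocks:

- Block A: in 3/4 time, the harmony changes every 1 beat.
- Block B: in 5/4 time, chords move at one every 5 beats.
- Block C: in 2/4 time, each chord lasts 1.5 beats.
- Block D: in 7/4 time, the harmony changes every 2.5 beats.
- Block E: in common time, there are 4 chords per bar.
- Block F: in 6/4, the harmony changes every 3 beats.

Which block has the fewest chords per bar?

Block B

A: each chord is 1 beat in 3/4, so 3 per bar.
B: each chord is 5 beats in 5/4, so 1 per bar.
C: each chord is 1.5 beats in 2/4, so 4/3 per bar.
D: each chord is 2.5 beats in 7/4, so 2.8 per bar.
E: each chord is 1 beat in 4/4, so 4 per bar.
F: each chord is 3 beats in 6/4, so 2 per bar.
Slowest is B at 1 chords/bar.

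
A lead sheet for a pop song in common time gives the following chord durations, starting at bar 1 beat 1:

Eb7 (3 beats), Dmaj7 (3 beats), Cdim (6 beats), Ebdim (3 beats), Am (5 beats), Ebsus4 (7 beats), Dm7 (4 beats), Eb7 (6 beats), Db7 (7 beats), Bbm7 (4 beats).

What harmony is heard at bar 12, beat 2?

Bbm7

Beat 2 of bar 12 is beat (12−1)×4 + 2 = 46 overall.
Running totals: Eb7 ends at 3, Dmaj7 ends at 6, Cdim ends at 12, Ebdim ends at 15, Am ends at 20, Ebsus4 ends at 27, Dm7 ends at 31, Eb7 ends at 37, Db7 ends at 44, Bbm7 ends at 48.
Beat 46 falls within Bbm7.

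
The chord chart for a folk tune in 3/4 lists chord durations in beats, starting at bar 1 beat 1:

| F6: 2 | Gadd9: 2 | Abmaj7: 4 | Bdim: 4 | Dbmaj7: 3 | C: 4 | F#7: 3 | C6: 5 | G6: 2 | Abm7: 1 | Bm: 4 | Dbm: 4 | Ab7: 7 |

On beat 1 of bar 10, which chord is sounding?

Beat 1 of bar 10 is beat (10−1)×3 + 1 = 28 overall.
Running totals: F6 ends at 2, Gadd9 ends at 4, Abmaj7 ends at 8, Bdim ends at 12, Dbmaj7 ends at 15, C ends at 19, F#7 ends at 22, C6 ends at 27, G6 ends at 29.
Beat 28 falls within G6.

G6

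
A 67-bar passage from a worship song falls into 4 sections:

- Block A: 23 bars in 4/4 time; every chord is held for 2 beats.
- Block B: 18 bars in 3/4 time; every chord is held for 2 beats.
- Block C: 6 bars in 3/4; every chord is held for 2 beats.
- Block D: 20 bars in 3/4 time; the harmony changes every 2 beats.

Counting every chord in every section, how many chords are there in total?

A: 23·4 = 92 beats, 92/2 = 46 chords.
B: 18·3 = 54 beats, 54/2 = 27 chords.
C: 6·3 = 18 beats, 18/2 = 9 chords.
D: 20·3 = 60 beats, 60/2 = 30 chords.
Total: 46 + 27 + 9 + 30 = 112.

112 chords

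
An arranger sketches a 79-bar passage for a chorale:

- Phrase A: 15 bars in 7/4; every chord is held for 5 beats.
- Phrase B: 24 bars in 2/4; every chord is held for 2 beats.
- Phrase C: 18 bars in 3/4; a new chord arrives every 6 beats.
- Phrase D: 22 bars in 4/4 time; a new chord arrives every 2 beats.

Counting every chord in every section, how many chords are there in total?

98 chords

A has 105 beats and chords last 5 each, so 21 chords.
B has 48 beats and chords last 2 each, so 24 chords.
C has 54 beats and chords last 6 each, so 9 chords.
D has 88 beats and chords last 2 each, so 44 chords.
Total: 21 + 24 + 9 + 44 = 98.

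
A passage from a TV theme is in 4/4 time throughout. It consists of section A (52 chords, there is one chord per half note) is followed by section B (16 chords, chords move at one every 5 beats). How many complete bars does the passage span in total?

A: 52 × 2 = 104 beats = 26 bars.
B: 16 × 5 = 80 beats = 20 bars.
Total: 26 + 20 = 46 bars.

46 bars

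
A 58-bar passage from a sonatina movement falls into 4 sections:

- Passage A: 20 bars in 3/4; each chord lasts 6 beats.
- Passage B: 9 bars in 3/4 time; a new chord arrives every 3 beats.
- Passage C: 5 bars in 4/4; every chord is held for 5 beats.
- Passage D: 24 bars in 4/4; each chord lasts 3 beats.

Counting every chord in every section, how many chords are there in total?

55 chords

A has 60 beats and chords last 6 each, so 10 chords.
B has 27 beats and chords last 3 each, so 9 chords.
C has 20 beats and chords last 5 each, so 4 chords.
D has 96 beats and chords last 3 each, so 32 chords.
Total: 10 + 9 + 4 + 32 = 55.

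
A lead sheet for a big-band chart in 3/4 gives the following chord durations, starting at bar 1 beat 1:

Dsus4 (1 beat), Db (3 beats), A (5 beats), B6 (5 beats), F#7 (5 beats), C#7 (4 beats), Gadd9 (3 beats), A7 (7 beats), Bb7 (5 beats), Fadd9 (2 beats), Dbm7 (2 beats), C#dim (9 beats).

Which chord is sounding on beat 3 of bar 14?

Dbm7

Beat 3 of bar 14 is beat (14−1)×3 + 3 = 42 overall.
Running totals: Dsus4 ends at 1, Db ends at 4, A ends at 9, B6 ends at 14, F#7 ends at 19, C#7 ends at 23, Gadd9 ends at 26, A7 ends at 33, Bb7 ends at 38, Fadd9 ends at 40, Dbm7 ends at 42.
Beat 42 falls within Dbm7.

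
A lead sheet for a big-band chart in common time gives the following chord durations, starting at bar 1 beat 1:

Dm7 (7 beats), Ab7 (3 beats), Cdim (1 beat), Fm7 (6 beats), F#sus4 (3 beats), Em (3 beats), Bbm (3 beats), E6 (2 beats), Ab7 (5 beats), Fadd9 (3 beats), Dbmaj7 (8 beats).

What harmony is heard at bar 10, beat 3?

Dbmaj7

Beat 3 of bar 10 is beat (10−1)×4 + 3 = 39 overall.
Running totals: Dm7 ends at 7, Ab7 ends at 10, Cdim ends at 11, Fm7 ends at 17, F#sus4 ends at 20, Em ends at 23, Bbm ends at 26, E6 ends at 28, Ab7 ends at 33, Fadd9 ends at 36, Dbmaj7 ends at 44.
Beat 39 falls within Dbmaj7.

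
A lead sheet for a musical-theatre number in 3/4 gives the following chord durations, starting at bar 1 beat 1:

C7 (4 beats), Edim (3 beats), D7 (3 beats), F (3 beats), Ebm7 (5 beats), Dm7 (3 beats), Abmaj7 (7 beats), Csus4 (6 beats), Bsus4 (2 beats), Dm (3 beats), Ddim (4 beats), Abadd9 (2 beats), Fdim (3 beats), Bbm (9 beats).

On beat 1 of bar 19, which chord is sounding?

Bbm

Beat 1 of bar 19 is beat (19−1)×3 + 1 = 55 overall.
Running totals: C7 ends at 4, Edim ends at 7, D7 ends at 10, F ends at 13, Ebm7 ends at 18, Dm7 ends at 21, Abmaj7 ends at 28, Csus4 ends at 34, Bsus4 ends at 36, Dm ends at 39, Ddim ends at 43, Abadd9 ends at 45, Fdim ends at 48, Bbm ends at 57.
Beat 55 falls within Bbm.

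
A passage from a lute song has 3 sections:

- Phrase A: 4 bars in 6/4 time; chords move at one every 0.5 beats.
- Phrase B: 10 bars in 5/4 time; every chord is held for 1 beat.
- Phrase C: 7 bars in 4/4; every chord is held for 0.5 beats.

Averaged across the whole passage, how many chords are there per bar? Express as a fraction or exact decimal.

A: 4 bars of 6 beats is 24 beats; at 0.5 beats each that's 48 chords.
B: 10 bars of 5 beats is 50 beats; at 1 beat each that's 50 chords.
C: 7 bars of 4 beats is 28 beats; at 0.5 beats each that's 56 chords.
Overall: 154 chords over 21 bars → 154/21 = 22/3 chords per bar.

22/3 chords per bar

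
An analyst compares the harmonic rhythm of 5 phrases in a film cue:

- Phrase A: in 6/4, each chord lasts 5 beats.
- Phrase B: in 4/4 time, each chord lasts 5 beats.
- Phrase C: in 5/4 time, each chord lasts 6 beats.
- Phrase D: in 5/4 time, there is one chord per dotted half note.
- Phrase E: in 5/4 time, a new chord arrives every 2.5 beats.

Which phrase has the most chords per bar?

Phrase E

A: 6 beats/bar ÷ 5 beats/chord = 1.2 chords/bar.
B: 4 beats/bar ÷ 5 beats/chord = 0.8 chords/bar.
C: 5 beats/bar ÷ 6 beats/chord = 5/6 chords/bar.
D: 5 beats/bar ÷ 3 beats/chord = 5/3 chords/bar.
E: 5 beats/bar ÷ 2.5 beats/chord = 2 chords/bar.
Fastest is E at 2 chords/bar.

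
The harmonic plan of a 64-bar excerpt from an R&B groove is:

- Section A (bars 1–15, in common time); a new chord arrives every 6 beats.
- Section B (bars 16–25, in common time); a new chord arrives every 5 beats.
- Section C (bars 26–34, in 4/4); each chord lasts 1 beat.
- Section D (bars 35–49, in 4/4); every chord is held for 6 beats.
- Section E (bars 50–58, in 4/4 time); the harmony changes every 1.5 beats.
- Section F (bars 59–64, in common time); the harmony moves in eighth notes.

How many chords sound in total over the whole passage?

A has 60 beats and chords last 6 each, so 10 chords.
B has 40 beats and chords last 5 each, so 8 chords.
C has 36 beats and chords last 1 each, so 36 chords.
D has 60 beats and chords last 6 each, so 10 chords.
E has 36 beats and chords last 1.5 each, so 24 chords.
F has 24 beats and chords last 0.5 each, so 48 chords.
Total: 10 + 8 + 36 + 10 + 24 + 48 = 136.

136 chords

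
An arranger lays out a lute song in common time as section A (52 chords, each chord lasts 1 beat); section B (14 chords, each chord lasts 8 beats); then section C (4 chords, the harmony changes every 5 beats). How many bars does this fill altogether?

A: 52 × 1 = 52 beats = 13 bars.
B: 14 × 8 = 112 beats = 28 bars.
C: 4 × 5 = 20 beats = 5 bars.
Total: 13 + 28 + 5 = 46 bars.

46 bars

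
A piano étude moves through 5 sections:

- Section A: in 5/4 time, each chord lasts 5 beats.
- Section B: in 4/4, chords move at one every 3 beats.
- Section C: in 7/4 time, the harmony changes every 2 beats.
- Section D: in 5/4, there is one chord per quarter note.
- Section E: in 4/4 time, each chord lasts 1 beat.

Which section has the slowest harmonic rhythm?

Section A

A: 5/5 = 1 chord/bar.
B: 4/3 = 4/3 chords/bar.
C: 7/2 = 3.5 chords/bar.
D: 5/1 = 5 chords/bar.
E: 4/1 = 4 chords/bar.
Slowest is A at 1 chords/bar.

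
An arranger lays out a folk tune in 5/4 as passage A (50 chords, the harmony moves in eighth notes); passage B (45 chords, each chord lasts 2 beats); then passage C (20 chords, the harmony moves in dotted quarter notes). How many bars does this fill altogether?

A: 50 × 0.5 = 25 beats = 5 bars.
B: 45 × 2 = 90 beats = 18 bars.
C: 20 × 1.5 = 30 beats = 6 bars.
Total: 5 + 18 + 6 = 29 bars.

29 bars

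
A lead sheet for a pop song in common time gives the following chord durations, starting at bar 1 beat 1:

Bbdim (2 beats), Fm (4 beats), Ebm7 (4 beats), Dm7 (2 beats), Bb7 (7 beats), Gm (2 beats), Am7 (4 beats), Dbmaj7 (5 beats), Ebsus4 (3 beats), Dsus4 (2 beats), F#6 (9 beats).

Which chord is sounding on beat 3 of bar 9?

Beat 3 of bar 9 is beat (9−1)×4 + 3 = 35 overall.
Running totals: Bbdim ends at 2, Fm ends at 6, Ebm7 ends at 10, Dm7 ends at 12, Bb7 ends at 19, Gm ends at 21, Am7 ends at 25, Dbmaj7 ends at 30, Ebsus4 ends at 33, Dsus4 ends at 35.
Beat 35 falls within Dsus4.

Dsus4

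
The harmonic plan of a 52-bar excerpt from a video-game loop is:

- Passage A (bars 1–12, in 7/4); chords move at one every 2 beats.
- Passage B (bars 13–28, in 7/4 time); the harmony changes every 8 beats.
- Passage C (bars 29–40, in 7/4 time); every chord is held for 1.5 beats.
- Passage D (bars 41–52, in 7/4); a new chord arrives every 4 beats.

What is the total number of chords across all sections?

133 chords

A: 12 bars × 7 beats = 84 beats; 2 beats/chord → 42 chords.
B: 16 bars × 7 beats = 112 beats; 8 beats/chord → 14 chords.
C: 12 bars × 7 beats = 84 beats; 1.5 beats/chord → 56 chords.
D: 12 bars × 7 beats = 84 beats; 4 beats/chord → 21 chords.
Total: 42 + 14 + 56 + 21 = 133.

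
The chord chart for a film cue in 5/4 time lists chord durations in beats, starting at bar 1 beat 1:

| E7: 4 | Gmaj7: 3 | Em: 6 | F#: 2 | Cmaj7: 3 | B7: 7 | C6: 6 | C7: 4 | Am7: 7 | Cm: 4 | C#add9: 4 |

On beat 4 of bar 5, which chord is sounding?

B7

Beat 4 of bar 5 is beat (5−1)×5 + 4 = 24 overall.
Running totals: E7 ends at 4, Gmaj7 ends at 7, Em ends at 13, F# ends at 15, Cmaj7 ends at 18, B7 ends at 25.
Beat 24 falls within B7.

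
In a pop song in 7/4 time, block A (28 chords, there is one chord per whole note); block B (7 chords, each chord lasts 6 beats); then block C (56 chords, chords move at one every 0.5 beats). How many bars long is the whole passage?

A: 28 × 4 = 112 beats = 16 bars.
B: 7 × 6 = 42 beats = 6 bars.
C: 56 × 0.5 = 28 beats = 4 bars.
Total: 16 + 6 + 4 = 26 bars.

26 bars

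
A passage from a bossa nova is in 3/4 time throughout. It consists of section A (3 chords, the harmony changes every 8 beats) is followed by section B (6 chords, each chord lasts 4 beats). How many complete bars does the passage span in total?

16 bars

A: 3 × 8 = 24 beats = 8 bars.
B: 6 × 4 = 24 beats = 8 bars.
Total: 8 + 8 = 16 bars.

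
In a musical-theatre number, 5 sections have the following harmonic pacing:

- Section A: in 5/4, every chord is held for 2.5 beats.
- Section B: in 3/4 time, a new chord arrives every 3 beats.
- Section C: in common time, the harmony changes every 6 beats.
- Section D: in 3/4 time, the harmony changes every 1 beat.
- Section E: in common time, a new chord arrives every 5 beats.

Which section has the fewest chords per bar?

A: 5 beats/bar ÷ 2.5 beats/chord = 2 chords/bar.
B: 3 beats/bar ÷ 3 beats/chord = 1 chord/bar.
C: 4 beats/bar ÷ 6 beats/chord = 2/3 chords/bar.
D: 3 beats/bar ÷ 1 beat/chord = 3 chords/bar.
E: 4 beats/bar ÷ 5 beats/chord = 0.8 chords/bar.
Slowest is C at 2/3 chords/bar.

Section C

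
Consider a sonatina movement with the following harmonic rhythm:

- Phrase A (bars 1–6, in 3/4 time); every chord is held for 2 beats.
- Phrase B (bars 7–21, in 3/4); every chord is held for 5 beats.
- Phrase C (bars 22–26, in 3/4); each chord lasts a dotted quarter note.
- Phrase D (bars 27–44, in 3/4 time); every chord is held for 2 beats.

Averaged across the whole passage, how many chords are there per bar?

1.25 chords per bar

A: 6 bars of 3 beats is 18 beats; at 2 beats each that's 9 chords.
B: 15 bars of 3 beats is 45 beats; at 5 beats each that's 9 chords.
C: 5 bars of 3 beats is 15 beats; at 1.5 beats each that's 10 chords.
D: 18 bars of 3 beats is 54 beats; at 2 beats each that's 27 chords.
Overall: 55 chords over 44 bars → 55/44 = 1.25 chords per bar.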